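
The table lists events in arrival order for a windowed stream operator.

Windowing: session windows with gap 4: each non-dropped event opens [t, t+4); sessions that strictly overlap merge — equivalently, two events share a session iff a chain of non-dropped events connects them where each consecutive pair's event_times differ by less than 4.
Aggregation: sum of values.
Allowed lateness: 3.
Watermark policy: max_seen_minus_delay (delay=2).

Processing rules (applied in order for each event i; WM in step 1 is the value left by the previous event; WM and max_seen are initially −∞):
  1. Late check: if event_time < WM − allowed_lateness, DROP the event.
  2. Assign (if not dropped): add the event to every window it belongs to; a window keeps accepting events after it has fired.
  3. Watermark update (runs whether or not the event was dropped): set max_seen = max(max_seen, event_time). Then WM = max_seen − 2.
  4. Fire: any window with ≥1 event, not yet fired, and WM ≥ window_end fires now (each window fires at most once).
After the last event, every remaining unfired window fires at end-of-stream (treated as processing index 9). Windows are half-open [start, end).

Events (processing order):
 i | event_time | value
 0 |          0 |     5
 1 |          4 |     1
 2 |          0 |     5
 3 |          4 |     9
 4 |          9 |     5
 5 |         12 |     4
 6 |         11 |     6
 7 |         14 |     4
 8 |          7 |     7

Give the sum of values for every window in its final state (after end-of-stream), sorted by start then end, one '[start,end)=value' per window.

i=0 t=0 v=5: → [0,4); WM=-2
i=1 t=4 v=1: → [4,8); WM=2
i=2 t=0 v=5: → [0,4); WM=2
i=3 t=4 v=9: → [4,8); WM=2
i=4 t=9 v=5: → [9,13); WM=7
i=5 t=12 v=4: → [9,16); WM=10
i=6 t=11 v=6: → [9,16); WM=10
i=7 t=14 v=4: → [9,18); WM=12
i=8 t=7 v=7: DROP (t<12-3); WM=12

[0,4)=10 [4,8)=10 [9,18)=19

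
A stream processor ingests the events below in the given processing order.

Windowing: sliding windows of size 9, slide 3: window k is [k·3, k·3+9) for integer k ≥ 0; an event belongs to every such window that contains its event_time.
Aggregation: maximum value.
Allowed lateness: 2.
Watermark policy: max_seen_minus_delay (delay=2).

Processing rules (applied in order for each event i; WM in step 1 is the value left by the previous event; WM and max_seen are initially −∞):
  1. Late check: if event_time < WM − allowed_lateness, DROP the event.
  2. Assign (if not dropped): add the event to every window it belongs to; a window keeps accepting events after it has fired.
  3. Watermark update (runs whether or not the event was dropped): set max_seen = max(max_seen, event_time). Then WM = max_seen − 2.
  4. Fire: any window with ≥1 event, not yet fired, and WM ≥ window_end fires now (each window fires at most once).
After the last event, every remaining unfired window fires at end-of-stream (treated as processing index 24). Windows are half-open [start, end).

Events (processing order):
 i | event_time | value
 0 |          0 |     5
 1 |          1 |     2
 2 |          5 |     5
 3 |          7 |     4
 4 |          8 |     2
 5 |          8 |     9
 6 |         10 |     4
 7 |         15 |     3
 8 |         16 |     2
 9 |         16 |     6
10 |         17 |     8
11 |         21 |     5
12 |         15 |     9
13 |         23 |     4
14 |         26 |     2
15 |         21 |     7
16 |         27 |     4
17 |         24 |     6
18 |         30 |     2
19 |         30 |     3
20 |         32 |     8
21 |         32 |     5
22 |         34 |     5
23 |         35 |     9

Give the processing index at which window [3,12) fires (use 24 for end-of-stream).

7

i=0 t=0 v=5: → [0,9); WM=-2
i=1 t=1 v=2: → [0,9); WM=-1
i=2 t=5 v=5: → [3,12),[0,9); WM=3
i=3 t=7 v=4: → [6,15),[3,12),[0,9); WM=5
i=4 t=8 v=2: → [6,15),[3,12),[0,9); WM=6
i=5 t=8 v=9: → [6,15),[3,12),[0,9); WM=6
i=6 t=10 v=4: → [9,18),[6,15),[3,12); WM=8
i=7 t=15 v=3: → [15,24),[12,21),[9,18); WM=13; [0,9) fires=9 [3,12) fires=9
i=8 t=16 v=2: → [15,24),[12,21),[9,18); WM=14
i=9 t=16 v=6: → [15,24),[12,21),[9,18); WM=14
i=10 t=17 v=8: → [15,24),[12,21),[9,18); WM=15; [6,15) fires=9
i=11 t=21 v=5: → [21,30),[18,27),[15,24); WM=19; [9,18) fires=8
i=12 t=15 v=9: DROP (t<19-2); WM=19
i=13 t=23 v=4: → [21,30),[18,27),[15,24); WM=21; [12,21) fires=8
i=14 t=26 v=2: → [24,33),[21,30),[18,27); WM=24; [15,24) fires=8
i=15 t=21 v=7: DROP (t<24-2); WM=24
i=16 t=27 v=4: → [27,36),[24,33),[21,30); WM=25
i=17 t=24 v=6: → [24,33),[21,30),[18,27); WM=25
i=18 t=30 v=2: → [30,39),[27,36),[24,33); WM=28; [18,27) fires=6
i=19 t=30 v=3: → [30,39),[27,36),[24,33); WM=28
i=20 t=32 v=8: → [30,39),[27,36),[24,33); WM=30; [21,30) fires=6
i=21 t=32 v=5: → [30,39),[27,36),[24,33); WM=30
i=22 t=34 v=5: → [33,42),[30,39),[27,36); WM=32
i=23 t=35 v=9: → [33,42),[30,39),[27,36); WM=33; [24,33) fires=8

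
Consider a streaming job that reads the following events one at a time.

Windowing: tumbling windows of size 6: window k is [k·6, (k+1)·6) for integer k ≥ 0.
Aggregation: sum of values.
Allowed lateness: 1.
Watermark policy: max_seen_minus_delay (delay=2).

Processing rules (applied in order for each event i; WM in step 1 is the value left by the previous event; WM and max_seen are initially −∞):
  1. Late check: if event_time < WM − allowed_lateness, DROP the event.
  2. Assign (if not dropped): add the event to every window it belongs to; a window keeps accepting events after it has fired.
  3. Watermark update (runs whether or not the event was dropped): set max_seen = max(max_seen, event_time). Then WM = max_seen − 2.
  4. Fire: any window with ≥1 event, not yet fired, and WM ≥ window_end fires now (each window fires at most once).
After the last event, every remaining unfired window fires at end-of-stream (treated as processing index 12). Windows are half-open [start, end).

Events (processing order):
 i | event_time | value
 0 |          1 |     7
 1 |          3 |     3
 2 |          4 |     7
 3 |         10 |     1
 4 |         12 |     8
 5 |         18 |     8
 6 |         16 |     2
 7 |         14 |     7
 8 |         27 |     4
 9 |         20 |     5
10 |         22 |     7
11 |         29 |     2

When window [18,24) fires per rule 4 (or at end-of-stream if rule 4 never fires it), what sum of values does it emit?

i=0 t=1 v=7: → [0,6); WM=-1
i=1 t=3 v=3: → [0,6); WM=1
i=2 t=4 v=7: → [0,6); WM=2
i=3 t=10 v=1: → [6,12); WM=8; [0,6) fires=17
i=4 t=12 v=8: → [12,18); WM=10
i=5 t=18 v=8: → [18,24); WM=16; [6,12) fires=1
i=6 t=16 v=2: → [12,18); WM=16
i=7 t=14 v=7: DROP (t<16-1); WM=16
i=8 t=27 v=4: → [24,30); WM=25; [12,18) fires=10 [18,24) fires=8
i=9 t=20 v=5: DROP (t<25-1); WM=25
i=10 t=22 v=7: DROP (t<25-1); WM=25
i=11 t=29 v=2: → [24,30); WM=27

8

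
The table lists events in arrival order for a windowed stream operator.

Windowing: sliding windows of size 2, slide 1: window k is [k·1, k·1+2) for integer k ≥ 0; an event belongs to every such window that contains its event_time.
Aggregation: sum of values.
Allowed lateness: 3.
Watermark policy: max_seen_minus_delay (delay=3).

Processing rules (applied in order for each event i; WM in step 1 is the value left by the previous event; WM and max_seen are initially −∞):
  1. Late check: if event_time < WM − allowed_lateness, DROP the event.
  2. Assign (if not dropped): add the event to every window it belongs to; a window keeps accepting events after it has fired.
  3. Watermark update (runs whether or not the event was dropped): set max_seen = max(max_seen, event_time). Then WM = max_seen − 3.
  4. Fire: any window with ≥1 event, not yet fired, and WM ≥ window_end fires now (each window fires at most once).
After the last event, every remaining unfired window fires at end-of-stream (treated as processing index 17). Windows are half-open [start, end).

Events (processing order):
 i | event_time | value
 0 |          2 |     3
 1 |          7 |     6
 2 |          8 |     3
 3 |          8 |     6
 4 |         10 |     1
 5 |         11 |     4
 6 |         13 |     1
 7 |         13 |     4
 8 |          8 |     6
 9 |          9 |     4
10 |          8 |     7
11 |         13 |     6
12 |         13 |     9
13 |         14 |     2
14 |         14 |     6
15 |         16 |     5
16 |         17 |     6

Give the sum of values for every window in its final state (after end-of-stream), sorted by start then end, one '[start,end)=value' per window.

i=0 t=2 v=3: → [2,4),[1,3); WM=-1
i=1 t=7 v=6: → [7,9),[6,8); WM=4; [1,3) fires=3 [2,4) fires=3
i=2 t=8 v=3: → [8,10),[7,9); WM=5
i=3 t=8 v=6: → [8,10),[7,9); WM=5
i=4 t=10 v=1: → [10,12),[9,11); WM=7
i=5 t=11 v=4: → [11,13),[10,12); WM=8; [6,8) fires=6
i=6 t=13 v=1: → [13,15),[12,14); WM=10; [7,9) fires=15 [8,10) fires=9
i=7 t=13 v=4: → [13,15),[12,14); WM=10
i=8 t=8 v=6: → [8,10),[7,9); WM=10
i=9 t=9 v=4: → [9,11),[8,10); WM=10
i=10 t=8 v=7: → [8,10),[7,9); WM=10
i=11 t=13 v=6: → [13,15),[12,14); WM=10
i=12 t=13 v=9: → [13,15),[12,14); WM=10
i=13 t=14 v=2: → [14,16),[13,15); WM=11; [9,11) fires=5
i=14 t=14 v=6: → [14,16),[13,15); WM=11
i=15 t=16 v=5: → [16,18),[15,17); WM=13; [10,12) fires=5 [11,13) fires=4
i=16 t=17 v=6: → [17,19),[16,18); WM=14; [12,14) fires=20

[1,3)=3 [2,4)=3 [6,8)=6 [7,9)=28 [8,10)=26 [9,11)=5 [10,12)=5 [11,13)=4 [12,14)=20 [13,15)=28 [14,16)=8 [15,17)=5 [16,18)=11 [17,19)=6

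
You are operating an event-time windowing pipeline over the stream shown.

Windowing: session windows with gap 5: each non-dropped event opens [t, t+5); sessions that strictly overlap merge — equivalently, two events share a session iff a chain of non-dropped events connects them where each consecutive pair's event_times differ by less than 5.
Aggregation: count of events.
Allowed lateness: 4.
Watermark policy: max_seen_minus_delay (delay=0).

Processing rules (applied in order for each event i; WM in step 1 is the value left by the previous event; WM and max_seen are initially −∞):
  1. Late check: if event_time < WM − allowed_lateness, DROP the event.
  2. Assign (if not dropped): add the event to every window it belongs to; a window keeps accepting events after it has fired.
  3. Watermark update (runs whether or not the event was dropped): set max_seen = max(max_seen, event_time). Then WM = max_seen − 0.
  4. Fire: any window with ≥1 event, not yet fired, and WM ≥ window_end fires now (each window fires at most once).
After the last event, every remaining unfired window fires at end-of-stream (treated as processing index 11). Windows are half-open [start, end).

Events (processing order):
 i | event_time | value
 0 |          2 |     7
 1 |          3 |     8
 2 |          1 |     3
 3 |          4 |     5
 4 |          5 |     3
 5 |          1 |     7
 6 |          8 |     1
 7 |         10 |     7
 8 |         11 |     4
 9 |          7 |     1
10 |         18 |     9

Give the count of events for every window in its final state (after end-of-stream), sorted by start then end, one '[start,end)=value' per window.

[1,16)=10 [18,23)=1

i=0 t=2 v=7: → [2,7); WM=2
i=1 t=3 v=8: → [2,8); WM=3
i=2 t=1 v=3: → [1,8); WM=3
i=3 t=4 v=5: → [1,9); WM=4
i=4 t=5 v=3: → [1,10); WM=5
i=5 t=1 v=7: → [1,10); WM=5
i=6 t=8 v=1: → [1,13); WM=8
i=7 t=10 v=7: → [1,15); WM=10
i=8 t=11 v=4: → [1,16); WM=11
i=9 t=7 v=1: → [1,16); WM=11
i=10 t=18 v=9: → [18,23); WM=18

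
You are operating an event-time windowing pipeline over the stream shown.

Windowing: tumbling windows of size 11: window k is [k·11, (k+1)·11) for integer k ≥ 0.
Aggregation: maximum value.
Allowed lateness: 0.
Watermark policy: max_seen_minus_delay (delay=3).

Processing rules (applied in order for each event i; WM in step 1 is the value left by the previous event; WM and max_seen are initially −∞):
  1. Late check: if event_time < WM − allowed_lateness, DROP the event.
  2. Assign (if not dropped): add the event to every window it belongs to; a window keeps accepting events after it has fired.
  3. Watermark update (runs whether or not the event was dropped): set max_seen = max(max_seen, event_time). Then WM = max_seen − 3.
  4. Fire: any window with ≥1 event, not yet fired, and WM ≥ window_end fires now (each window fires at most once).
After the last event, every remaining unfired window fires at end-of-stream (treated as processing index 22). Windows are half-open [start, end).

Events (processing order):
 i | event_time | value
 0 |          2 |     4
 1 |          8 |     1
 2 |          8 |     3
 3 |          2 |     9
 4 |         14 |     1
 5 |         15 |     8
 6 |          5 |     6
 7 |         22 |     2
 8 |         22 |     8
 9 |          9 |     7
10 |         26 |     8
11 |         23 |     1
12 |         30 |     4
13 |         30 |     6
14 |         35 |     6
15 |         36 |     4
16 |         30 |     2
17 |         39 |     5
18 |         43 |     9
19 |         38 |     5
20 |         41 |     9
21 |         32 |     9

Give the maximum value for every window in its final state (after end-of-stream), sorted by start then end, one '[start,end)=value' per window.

[0,11)=4 [11,22)=8 [22,33)=8 [33,44)=9

i=0 t=2 v=4: → [0,11); WM=-1
i=1 t=8 v=1: → [0,11); WM=5
i=2 t=8 v=3: → [0,11); WM=5
i=3 t=2 v=9: DROP (t<5-0); WM=5
i=4 t=14 v=1: → [11,22); WM=11; [0,11) fires=4
i=5 t=15 v=8: → [11,22); WM=12
i=6 t=5 v=6: DROP (t<12-0); WM=12
i=7 t=22 v=2: → [22,33); WM=19
i=8 t=22 v=8: → [22,33); WM=19
i=9 t=9 v=7: DROP (t<19-0); WM=19
i=10 t=26 v=8: → [22,33); WM=23; [11,22) fires=8
i=11 t=23 v=1: → [22,33); WM=23
i=12 t=30 v=4: → [22,33); WM=27
i=13 t=30 v=6: → [22,33); WM=27
i=14 t=35 v=6: → [33,44); WM=32
i=15 t=36 v=4: → [33,44); WM=33; [22,33) fires=8
i=16 t=30 v=2: DROP (t<33-0); WM=33
i=17 t=39 v=5: → [33,44); WM=36
i=18 t=43 v=9: → [33,44); WM=40
i=19 t=38 v=5: DROP (t<40-0); WM=40
i=20 t=41 v=9: → [33,44); WM=40
i=21 t=32 v=9: DROP (t<40-0); WM=40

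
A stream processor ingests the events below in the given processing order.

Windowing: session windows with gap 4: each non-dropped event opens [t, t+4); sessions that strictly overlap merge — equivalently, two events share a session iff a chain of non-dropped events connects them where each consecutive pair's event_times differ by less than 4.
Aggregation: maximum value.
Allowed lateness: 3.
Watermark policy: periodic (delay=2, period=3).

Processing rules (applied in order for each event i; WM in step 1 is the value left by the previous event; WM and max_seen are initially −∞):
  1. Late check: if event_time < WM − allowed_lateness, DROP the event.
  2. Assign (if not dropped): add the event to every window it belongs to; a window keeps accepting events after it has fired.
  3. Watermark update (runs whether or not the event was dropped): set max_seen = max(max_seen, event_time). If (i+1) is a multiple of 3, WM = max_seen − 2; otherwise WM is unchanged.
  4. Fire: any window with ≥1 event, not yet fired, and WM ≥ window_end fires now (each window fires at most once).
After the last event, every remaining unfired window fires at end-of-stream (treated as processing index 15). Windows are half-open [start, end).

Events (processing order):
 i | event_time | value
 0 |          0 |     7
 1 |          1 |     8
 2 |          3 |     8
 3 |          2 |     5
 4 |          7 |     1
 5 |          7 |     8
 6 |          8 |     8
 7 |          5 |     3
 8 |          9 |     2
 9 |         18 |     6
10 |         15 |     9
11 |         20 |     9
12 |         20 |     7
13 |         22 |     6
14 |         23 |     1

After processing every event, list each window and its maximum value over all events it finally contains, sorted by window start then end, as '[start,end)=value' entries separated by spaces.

[0,13)=8 [15,27)=9

i=0 t=0 v=7: → [0,4); WM=−∞
i=1 t=1 v=8: → [0,5); WM=−∞
i=2 t=3 v=8: → [0,7); WM=1
i=3 t=2 v=5: → [0,7); WM=1
i=4 t=7 v=1: → [7,11); WM=1
i=5 t=7 v=8: → [7,11); WM=5
i=6 t=8 v=8: → [7,12); WM=5
i=7 t=5 v=3: → [0,12); WM=5
i=8 t=9 v=2: → [0,13); WM=7
i=9 t=18 v=6: → [18,22); WM=7
i=10 t=15 v=9: → [15,22); WM=7
i=11 t=20 v=9: → [15,24); WM=18
i=12 t=20 v=7: → [15,24); WM=18
i=13 t=22 v=6: → [15,26); WM=18
i=14 t=23 v=1: → [15,27); WM=21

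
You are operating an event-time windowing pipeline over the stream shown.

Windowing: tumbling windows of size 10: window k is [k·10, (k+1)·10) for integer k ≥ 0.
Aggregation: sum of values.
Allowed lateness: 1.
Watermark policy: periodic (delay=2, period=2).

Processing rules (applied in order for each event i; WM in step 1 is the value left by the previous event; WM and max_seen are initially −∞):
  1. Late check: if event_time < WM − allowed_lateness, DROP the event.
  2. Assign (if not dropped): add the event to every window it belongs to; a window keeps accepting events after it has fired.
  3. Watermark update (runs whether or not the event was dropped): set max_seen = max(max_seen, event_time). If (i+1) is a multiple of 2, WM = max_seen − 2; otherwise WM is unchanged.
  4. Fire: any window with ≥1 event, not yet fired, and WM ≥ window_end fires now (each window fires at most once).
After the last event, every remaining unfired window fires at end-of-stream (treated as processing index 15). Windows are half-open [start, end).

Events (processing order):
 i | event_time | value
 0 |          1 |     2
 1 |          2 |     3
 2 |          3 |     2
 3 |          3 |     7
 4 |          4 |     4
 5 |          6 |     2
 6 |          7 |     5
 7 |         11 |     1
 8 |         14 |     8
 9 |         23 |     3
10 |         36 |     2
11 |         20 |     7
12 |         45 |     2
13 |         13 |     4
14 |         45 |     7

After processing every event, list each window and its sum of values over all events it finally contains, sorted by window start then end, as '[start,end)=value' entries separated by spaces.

[0,10)=25 [10,20)=9 [20,30)=10 [30,40)=2 [40,50)=9

i=0 t=1 v=2: → [0,10); WM=−∞
i=1 t=2 v=3: → [0,10); WM=0
i=2 t=3 v=2: → [0,10); WM=0
i=3 t=3 v=7: → [0,10); WM=1
i=4 t=4 v=4: → [0,10); WM=1
i=5 t=6 v=2: → [0,10); WM=4
i=6 t=7 v=5: → [0,10); WM=4
i=7 t=11 v=1: → [10,20); WM=9
i=8 t=14 v=8: → [10,20); WM=9
i=9 t=23 v=3: → [20,30); WM=21; [0,10) fires=25 [10,20) fires=9
i=10 t=36 v=2: → [30,40); WM=21
i=11 t=20 v=7: → [20,30); WM=34; [20,30) fires=10
i=12 t=45 v=2: → [40,50); WM=34
i=13 t=13 v=4: DROP (t<34-1); WM=43; [30,40) fires=2
i=14 t=45 v=7: → [40,50); WM=43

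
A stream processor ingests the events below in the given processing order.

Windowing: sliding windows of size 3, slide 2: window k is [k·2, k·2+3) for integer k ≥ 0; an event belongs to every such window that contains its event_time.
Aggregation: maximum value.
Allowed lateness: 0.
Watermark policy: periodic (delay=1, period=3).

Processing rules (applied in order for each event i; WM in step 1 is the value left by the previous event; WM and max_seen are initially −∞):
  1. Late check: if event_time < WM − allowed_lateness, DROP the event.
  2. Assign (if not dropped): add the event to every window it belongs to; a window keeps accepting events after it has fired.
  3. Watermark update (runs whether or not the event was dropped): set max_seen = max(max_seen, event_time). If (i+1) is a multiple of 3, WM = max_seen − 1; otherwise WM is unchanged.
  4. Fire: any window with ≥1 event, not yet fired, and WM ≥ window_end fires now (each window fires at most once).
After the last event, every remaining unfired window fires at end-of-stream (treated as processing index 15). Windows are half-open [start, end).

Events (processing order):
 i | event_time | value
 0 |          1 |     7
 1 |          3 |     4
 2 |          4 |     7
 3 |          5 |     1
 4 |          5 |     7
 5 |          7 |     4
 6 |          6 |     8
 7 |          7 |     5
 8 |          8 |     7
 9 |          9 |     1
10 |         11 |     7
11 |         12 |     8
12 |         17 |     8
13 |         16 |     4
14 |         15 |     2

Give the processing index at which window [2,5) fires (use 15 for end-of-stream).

i=0 t=1 v=7: → [0,3); WM=−∞
i=1 t=3 v=4: → [2,5); WM=−∞
i=2 t=4 v=7: → [4,7),[2,5); WM=3; [0,3) fires=7
i=3 t=5 v=1: → [4,7); WM=3
i=4 t=5 v=7: → [4,7); WM=3
i=5 t=7 v=4: → [6,9); WM=6; [2,5) fires=7
i=6 t=6 v=8: → [6,9),[4,7); WM=6
i=7 t=7 v=5: → [6,9); WM=6
i=8 t=8 v=7: → [8,11),[6,9); WM=7; [4,7) fires=8
i=9 t=9 v=1: → [8,11); WM=7
i=10 t=11 v=7: → [10,13); WM=7
i=11 t=12 v=8: → [12,15),[10,13); WM=11; [6,9) fires=8 [8,11) fires=7
i=12 t=17 v=8: → [16,19); WM=11
i=13 t=16 v=4: → [16,19),[14,17); WM=11
i=14 t=15 v=2: → [14,17); WM=16; [10,13) fires=8 [12,15) fires=8

5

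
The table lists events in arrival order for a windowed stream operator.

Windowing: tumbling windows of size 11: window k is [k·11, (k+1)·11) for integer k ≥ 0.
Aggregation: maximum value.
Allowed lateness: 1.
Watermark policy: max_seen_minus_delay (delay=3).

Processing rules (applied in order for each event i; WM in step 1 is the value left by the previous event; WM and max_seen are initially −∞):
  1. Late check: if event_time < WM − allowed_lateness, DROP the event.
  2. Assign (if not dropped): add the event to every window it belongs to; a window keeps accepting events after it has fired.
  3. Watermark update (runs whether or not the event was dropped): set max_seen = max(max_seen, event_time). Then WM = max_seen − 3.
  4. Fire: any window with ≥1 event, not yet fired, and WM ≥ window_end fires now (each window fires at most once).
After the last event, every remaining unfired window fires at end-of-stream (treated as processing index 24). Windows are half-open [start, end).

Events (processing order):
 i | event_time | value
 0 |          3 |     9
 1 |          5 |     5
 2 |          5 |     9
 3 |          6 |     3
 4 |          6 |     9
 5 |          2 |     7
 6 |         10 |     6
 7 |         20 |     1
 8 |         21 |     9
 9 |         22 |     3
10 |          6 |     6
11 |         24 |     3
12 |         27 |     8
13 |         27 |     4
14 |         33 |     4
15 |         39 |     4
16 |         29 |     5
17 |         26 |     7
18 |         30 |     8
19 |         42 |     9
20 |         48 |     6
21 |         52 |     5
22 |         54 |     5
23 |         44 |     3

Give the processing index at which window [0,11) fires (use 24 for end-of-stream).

7

i=0 t=3 v=9: → [0,11); WM=0
i=1 t=5 v=5: → [0,11); WM=2
i=2 t=5 v=9: → [0,11); WM=2
i=3 t=6 v=3: → [0,11); WM=3
i=4 t=6 v=9: → [0,11); WM=3
i=5 t=2 v=7: → [0,11); WM=3
i=6 t=10 v=6: → [0,11); WM=7
i=7 t=20 v=1: → [11,22); WM=17; [0,11) fires=9
i=8 t=21 v=9: → [11,22); WM=18
i=9 t=22 v=3: → [22,33); WM=19
i=10 t=6 v=6: DROP (t<19-1); WM=19
i=11 t=24 v=3: → [22,33); WM=21
i=12 t=27 v=8: → [22,33); WM=24; [11,22) fires=9
i=13 t=27 v=4: → [22,33); WM=24
i=14 t=33 v=4: → [33,44); WM=30
i=15 t=39 v=4: → [33,44); WM=36; [22,33) fires=8
i=16 t=29 v=5: DROP (t<36-1); WM=36
i=17 t=26 v=7: DROP (t<36-1); WM=36
i=18 t=30 v=8: DROP (t<36-1); WM=36
i=19 t=42 v=9: → [33,44); WM=39
i=20 t=48 v=6: → [44,55); WM=45; [33,44) fires=9
i=21 t=52 v=5: → [44,55); WM=49
i=22 t=54 v=5: → [44,55); WM=51
i=23 t=44 v=3: DROP (t<51-1); WM=51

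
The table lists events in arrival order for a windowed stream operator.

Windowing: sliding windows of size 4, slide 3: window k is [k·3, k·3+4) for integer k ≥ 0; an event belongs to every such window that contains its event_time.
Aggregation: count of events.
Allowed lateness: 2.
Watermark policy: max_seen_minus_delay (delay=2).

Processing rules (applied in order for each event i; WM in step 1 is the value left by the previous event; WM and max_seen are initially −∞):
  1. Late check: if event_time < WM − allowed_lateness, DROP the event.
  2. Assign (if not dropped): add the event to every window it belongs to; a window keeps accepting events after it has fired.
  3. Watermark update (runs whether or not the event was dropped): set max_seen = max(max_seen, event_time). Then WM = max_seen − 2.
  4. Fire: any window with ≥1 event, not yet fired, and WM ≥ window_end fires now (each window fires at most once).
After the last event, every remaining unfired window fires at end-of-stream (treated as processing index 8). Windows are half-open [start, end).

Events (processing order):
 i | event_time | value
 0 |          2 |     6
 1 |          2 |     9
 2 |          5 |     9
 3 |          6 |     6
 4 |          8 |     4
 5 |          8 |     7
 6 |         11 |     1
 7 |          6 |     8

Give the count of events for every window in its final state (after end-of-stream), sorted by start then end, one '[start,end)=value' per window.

i=0 t=2 v=6: → [0,4); WM=0
i=1 t=2 v=9: → [0,4); WM=0
i=2 t=5 v=9: → [3,7); WM=3
i=3 t=6 v=6: → [6,10),[3,7); WM=4; [0,4) fires=2
i=4 t=8 v=4: → [6,10); WM=6
i=5 t=8 v=7: → [6,10); WM=6
i=6 t=11 v=1: → [9,13); WM=9; [3,7) fires=2
i=7 t=6 v=8: DROP (t<9-2); WM=9

[0,4)=2 [3,7)=2 [6,10)=3 [9,13)=1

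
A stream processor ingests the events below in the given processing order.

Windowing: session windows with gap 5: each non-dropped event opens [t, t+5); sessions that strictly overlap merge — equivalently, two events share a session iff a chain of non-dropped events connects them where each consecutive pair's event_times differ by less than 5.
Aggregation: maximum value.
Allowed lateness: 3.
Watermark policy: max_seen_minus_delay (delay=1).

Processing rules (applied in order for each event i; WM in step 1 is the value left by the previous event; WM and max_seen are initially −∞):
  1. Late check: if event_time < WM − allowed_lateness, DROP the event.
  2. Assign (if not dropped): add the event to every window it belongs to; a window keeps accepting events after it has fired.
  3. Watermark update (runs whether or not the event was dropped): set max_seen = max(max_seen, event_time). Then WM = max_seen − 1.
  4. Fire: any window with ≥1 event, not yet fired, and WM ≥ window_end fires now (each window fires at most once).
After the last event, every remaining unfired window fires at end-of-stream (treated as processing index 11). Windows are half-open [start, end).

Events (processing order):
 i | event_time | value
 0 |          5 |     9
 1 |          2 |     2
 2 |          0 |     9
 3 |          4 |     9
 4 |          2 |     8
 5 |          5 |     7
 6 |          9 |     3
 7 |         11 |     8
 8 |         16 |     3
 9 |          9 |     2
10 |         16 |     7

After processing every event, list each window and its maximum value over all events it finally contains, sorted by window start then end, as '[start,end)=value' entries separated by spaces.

[2,16)=9 [16,21)=7

i=0 t=5 v=9: → [5,10); WM=4
i=1 t=2 v=2: → [2,10); WM=4
i=2 t=0 v=9: DROP (t<4-3); WM=4
i=3 t=4 v=9: → [2,10); WM=4
i=4 t=2 v=8: → [2,10); WM=4
i=5 t=5 v=7: → [2,10); WM=4
i=6 t=9 v=3: → [2,14); WM=8
i=7 t=11 v=8: → [2,16); WM=10
i=8 t=16 v=3: → [16,21); WM=15
i=9 t=9 v=2: DROP (t<15-3); WM=15
i=10 t=16 v=7: → [16,21); WM=15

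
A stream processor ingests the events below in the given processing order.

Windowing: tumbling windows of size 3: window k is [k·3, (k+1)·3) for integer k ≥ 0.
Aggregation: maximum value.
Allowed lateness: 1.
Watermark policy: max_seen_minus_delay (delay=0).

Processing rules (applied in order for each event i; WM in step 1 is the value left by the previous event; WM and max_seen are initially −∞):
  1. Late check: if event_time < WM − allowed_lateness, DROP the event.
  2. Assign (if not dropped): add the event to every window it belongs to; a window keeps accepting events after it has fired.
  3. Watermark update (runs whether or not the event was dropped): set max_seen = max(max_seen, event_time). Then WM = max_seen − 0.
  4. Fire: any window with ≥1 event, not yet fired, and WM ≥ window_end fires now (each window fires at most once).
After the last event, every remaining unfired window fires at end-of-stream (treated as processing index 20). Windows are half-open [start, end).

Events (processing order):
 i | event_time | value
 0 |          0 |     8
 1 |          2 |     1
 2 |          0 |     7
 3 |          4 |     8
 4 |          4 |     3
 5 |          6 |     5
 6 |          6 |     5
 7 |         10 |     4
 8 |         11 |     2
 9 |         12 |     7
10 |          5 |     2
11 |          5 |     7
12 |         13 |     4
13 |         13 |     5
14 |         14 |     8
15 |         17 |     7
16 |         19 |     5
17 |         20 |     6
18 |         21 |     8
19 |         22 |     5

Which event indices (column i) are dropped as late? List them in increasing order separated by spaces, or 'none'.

i=0 t=0 v=8: → [0,3); WM=0
i=1 t=2 v=1: → [0,3); WM=2
i=2 t=0 v=7: DROP (t<2-1); WM=2
i=3 t=4 v=8: → [3,6); WM=4; [0,3) fires=8
i=4 t=4 v=3: → [3,6); WM=4
i=5 t=6 v=5: → [6,9); WM=6; [3,6) fires=8
i=6 t=6 v=5: → [6,9); WM=6
i=7 t=10 v=4: → [9,12); WM=10; [6,9) fires=5
i=8 t=11 v=2: → [9,12); WM=11
i=9 t=12 v=7: → [12,15); WM=12; [9,12) fires=4
i=10 t=5 v=2: DROP (t<12-1); WM=12
i=11 t=5 v=7: DROP (t<12-1); WM=12
i=12 t=13 v=4: → [12,15); WM=13
i=13 t=13 v=5: → [12,15); WM=13
i=14 t=14 v=8: → [12,15); WM=14
i=15 t=17 v=7: → [15,18); WM=17; [12,15) fires=8
i=16 t=19 v=5: → [18,21); WM=19; [15,18) fires=7
i=17 t=20 v=6: → [18,21); WM=20
i=18 t=21 v=8: → [21,24); WM=21; [18,21) fires=6
i=19 t=22 v=5: → [21,24); WM=22

2 10 11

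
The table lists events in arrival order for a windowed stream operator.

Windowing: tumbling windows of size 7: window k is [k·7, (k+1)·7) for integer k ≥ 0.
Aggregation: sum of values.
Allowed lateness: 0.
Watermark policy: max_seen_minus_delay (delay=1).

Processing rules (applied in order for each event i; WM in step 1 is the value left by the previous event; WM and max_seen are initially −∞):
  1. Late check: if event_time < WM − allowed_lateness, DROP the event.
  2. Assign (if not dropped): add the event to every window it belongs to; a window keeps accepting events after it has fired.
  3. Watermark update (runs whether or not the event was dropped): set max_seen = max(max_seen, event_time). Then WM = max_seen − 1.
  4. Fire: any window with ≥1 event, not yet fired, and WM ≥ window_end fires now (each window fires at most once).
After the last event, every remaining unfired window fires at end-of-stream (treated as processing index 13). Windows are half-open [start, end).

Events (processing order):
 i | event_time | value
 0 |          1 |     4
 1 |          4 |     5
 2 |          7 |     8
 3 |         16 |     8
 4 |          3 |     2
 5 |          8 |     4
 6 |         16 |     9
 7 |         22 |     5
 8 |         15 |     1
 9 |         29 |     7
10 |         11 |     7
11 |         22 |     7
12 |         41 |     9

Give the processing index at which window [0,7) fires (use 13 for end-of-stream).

3

i=0 t=1 v=4: → [0,7); WM=0
i=1 t=4 v=5: → [0,7); WM=3
i=2 t=7 v=8: → [7,14); WM=6
i=3 t=16 v=8: → [14,21); WM=15; [0,7) fires=9 [7,14) fires=8
i=4 t=3 v=2: DROP (t<15-0); WM=15
i=5 t=8 v=4: DROP (t<15-0); WM=15
i=6 t=16 v=9: → [14,21); WM=15
i=7 t=22 v=5: → [21,28); WM=21; [14,21) fires=17
i=8 t=15 v=1: DROP (t<21-0); WM=21
i=9 t=29 v=7: → [28,35); WM=28; [21,28) fires=5
i=10 t=11 v=7: DROP (t<28-0); WM=28
i=11 t=22 v=7: DROP (t<28-0); WM=28
i=12 t=41 v=9: → [35,42); WM=40; [28,35) fires=7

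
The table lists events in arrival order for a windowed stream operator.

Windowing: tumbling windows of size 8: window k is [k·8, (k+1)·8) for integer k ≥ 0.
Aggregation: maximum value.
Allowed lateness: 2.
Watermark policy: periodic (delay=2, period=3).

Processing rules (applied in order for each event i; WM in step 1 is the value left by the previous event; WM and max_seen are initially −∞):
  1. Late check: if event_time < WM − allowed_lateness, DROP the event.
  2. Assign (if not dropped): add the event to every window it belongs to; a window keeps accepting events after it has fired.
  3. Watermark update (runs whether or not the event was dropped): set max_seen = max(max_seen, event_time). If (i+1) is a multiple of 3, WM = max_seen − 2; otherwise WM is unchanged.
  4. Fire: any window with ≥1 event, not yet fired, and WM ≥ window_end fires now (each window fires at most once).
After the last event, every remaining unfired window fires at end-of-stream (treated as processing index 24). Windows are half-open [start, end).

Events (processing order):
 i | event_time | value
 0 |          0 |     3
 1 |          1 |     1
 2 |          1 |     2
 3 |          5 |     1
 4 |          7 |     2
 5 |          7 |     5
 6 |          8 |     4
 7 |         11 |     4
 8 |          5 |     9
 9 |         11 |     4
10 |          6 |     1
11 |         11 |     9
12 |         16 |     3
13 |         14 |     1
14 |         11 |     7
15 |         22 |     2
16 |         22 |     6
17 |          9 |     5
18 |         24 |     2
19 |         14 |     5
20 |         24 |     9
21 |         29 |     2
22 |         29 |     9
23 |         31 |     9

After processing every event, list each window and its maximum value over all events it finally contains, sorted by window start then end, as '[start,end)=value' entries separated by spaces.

i=0 t=0 v=3: → [0,8); WM=−∞
i=1 t=1 v=1: → [0,8); WM=−∞
i=2 t=1 v=2: → [0,8); WM=-1
i=3 t=5 v=1: → [0,8); WM=-1
i=4 t=7 v=2: → [0,8); WM=-1
i=5 t=7 v=5: → [0,8); WM=5
i=6 t=8 v=4: → [8,16); WM=5
i=7 t=11 v=4: → [8,16); WM=5
i=8 t=5 v=9: → [0,8); WM=9; [0,8) fires=9
i=9 t=11 v=4: → [8,16); WM=9
i=10 t=6 v=1: DROP (t<9-2); WM=9
i=11 t=11 v=9: → [8,16); WM=9
i=12 t=16 v=3: → [16,24); WM=9
i=13 t=14 v=1: → [8,16); WM=9
i=14 t=11 v=7: → [8,16); WM=14
i=15 t=22 v=2: → [16,24); WM=14
i=16 t=22 v=6: → [16,24); WM=14
i=17 t=9 v=5: DROP (t<14-2); WM=20; [8,16) fires=9
i=18 t=24 v=2: → [24,32); WM=20
i=19 t=14 v=5: DROP (t<20-2); WM=20
i=20 t=24 v=9: → [24,32); WM=22
i=21 t=29 v=2: → [24,32); WM=22
i=22 t=29 v=9: → [24,32); WM=22
i=23 t=31 v=9: → [24,32); WM=29; [16,24) fires=6

[0,8)=9 [8,16)=9 [16,24)=6 [24,32)=9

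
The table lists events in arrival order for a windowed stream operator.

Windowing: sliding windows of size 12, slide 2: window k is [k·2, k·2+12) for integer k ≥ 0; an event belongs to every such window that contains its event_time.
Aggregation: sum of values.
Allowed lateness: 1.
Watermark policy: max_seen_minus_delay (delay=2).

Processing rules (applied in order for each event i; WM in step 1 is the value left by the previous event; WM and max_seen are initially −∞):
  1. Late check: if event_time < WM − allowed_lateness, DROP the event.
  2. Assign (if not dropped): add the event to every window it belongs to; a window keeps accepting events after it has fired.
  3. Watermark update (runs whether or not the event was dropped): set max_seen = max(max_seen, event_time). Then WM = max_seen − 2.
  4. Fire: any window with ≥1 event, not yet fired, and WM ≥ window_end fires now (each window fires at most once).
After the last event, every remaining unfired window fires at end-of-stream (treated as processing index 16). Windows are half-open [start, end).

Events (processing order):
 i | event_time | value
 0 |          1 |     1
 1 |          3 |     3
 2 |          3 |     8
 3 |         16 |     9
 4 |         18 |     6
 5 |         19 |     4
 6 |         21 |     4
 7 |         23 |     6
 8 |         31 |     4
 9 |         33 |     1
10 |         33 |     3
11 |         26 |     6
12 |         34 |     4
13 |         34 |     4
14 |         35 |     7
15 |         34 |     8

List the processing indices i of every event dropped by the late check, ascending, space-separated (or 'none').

11

i=0 t=1 v=1: → [0,12); WM=-1
i=1 t=3 v=3: → [2,14),[0,12); WM=1
i=2 t=3 v=8: → [2,14),[0,12); WM=1
i=3 t=16 v=9: → [16,28),[14,26),[12,24),[10,22),[8,20),[6,18); WM=14; [0,12) fires=12 [2,14) fires=11
i=4 t=18 v=6: → [18,30),[16,28),[14,26),[12,24),[10,22),[8,20); WM=16
i=5 t=19 v=4: → [18,30),[16,28),[14,26),[12,24),[10,22),[8,20); WM=17
i=6 t=21 v=4: → [20,32),[18,30),[16,28),[14,26),[12,24),[10,22); WM=19; [6,18) fires=9
i=7 t=23 v=6: → [22,34),[20,32),[18,30),[16,28),[14,26),[12,24); WM=21; [8,20) fires=19
i=8 t=31 v=4: → [30,42),[28,40),[26,38),[24,36),[22,34),[20,32); WM=29; [10,22) fires=23 [12,24) fires=29 [14,26) fires=29 [16,28) fires=29
i=9 t=33 v=1: → [32,44),[30,42),[28,40),[26,38),[24,36),[22,34); WM=31; [18,30) fires=20
i=10 t=33 v=3: → [32,44),[30,42),[28,40),[26,38),[24,36),[22,34); WM=31
i=11 t=26 v=6: DROP (t<31-1); WM=31
i=12 t=34 v=4: → [34,46),[32,44),[30,42),[28,40),[26,38),[24,36); WM=32; [20,32) fires=14
i=13 t=34 v=4: → [34,46),[32,44),[30,42),[28,40),[26,38),[24,36); WM=32
i=14 t=35 v=7: → [34,46),[32,44),[30,42),[28,40),[26,38),[24,36); WM=33
i=15 t=34 v=8: → [34,46),[32,44),[30,42),[28,40),[26,38),[24,36); WM=33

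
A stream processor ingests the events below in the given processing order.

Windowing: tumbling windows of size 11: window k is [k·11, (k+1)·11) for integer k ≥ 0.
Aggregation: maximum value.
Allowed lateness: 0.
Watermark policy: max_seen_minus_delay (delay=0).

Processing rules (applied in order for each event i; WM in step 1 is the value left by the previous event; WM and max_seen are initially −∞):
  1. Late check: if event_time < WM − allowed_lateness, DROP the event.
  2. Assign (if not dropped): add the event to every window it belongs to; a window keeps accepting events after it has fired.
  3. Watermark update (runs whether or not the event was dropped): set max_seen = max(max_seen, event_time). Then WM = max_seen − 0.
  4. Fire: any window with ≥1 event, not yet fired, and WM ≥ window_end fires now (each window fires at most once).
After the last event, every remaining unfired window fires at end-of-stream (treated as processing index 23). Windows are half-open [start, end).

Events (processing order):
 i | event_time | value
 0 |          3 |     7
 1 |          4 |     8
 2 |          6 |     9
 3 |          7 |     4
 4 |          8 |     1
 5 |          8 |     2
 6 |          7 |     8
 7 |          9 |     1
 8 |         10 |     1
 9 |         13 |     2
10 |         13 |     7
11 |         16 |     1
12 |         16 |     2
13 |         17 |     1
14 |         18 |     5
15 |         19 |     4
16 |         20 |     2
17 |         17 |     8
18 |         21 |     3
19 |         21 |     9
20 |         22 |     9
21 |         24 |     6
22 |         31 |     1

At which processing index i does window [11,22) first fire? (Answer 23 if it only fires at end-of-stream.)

i=0 t=3 v=7: → [0,11); WM=3
i=1 t=4 v=8: → [0,11); WM=4
i=2 t=6 v=9: → [0,11); WM=6
i=3 t=7 v=4: → [0,11); WM=7
i=4 t=8 v=1: → [0,11); WM=8
i=5 t=8 v=2: → [0,11); WM=8
i=6 t=7 v=8: DROP (t<8-0); WM=8
i=7 t=9 v=1: → [0,11); WM=9
i=8 t=10 v=1: → [0,11); WM=10
i=9 t=13 v=2: → [11,22); WM=13; [0,11) fires=9
i=10 t=13 v=7: → [11,22); WM=13
i=11 t=16 v=1: → [11,22); WM=16
i=12 t=16 v=2: → [11,22); WM=16
i=13 t=17 v=1: → [11,22); WM=17
i=14 t=18 v=5: → [11,22); WM=18
i=15 t=19 v=4: → [11,22); WM=19
i=16 t=20 v=2: → [11,22); WM=20
i=17 t=17 v=8: DROP (t<20-0); WM=20
i=18 t=21 v=3: → [11,22); WM=21
i=19 t=21 v=9: → [11,22); WM=21
i=20 t=22 v=9: → [22,33); WM=22; [11,22) fires=9
i=21 t=24 v=6: → [22,33); WM=24
i=22 t=31 v=1: → [22,33); WM=31

20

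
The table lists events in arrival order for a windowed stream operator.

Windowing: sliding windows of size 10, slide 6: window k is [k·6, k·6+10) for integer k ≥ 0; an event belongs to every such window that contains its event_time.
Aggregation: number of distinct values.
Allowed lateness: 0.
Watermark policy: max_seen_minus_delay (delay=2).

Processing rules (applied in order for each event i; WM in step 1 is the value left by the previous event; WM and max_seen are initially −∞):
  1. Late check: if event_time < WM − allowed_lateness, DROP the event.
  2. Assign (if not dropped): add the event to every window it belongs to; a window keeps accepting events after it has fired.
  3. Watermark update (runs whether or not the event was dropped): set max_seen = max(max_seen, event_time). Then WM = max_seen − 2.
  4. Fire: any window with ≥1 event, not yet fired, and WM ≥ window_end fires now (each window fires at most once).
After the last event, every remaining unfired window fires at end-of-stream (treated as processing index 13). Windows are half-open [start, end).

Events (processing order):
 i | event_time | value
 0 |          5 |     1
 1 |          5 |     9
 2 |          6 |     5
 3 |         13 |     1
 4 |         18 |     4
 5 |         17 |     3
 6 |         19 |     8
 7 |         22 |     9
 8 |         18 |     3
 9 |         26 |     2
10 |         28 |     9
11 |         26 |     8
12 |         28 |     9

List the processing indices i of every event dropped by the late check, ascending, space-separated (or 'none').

8

i=0 t=5 v=1: → [0,10); WM=3
i=1 t=5 v=9: → [0,10); WM=3
i=2 t=6 v=5: → [6,16),[0,10); WM=4
i=3 t=13 v=1: → [12,22),[6,16); WM=11; [0,10) fires=3
i=4 t=18 v=4: → [18,28),[12,22); WM=16; [6,16) fires=2
i=5 t=17 v=3: → [12,22); WM=16
i=6 t=19 v=8: → [18,28),[12,22); WM=17
i=7 t=22 v=9: → [18,28); WM=20
i=8 t=18 v=3: DROP (t<20-0); WM=20
i=9 t=26 v=2: → [24,34),[18,28); WM=24; [12,22) fires=4
i=10 t=28 v=9: → [24,34); WM=26
i=11 t=26 v=8: → [24,34),[18,28); WM=26
i=12 t=28 v=9: → [24,34); WM=26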